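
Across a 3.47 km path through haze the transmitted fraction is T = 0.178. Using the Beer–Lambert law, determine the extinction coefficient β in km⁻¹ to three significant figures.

0.497 km⁻¹

Beer–Lambert: T = exp(−βL) ⇒ β = −ln(T)/L = −ln(0.178)/3.47 = 1.7260/3.47 = 0.4974 km⁻¹.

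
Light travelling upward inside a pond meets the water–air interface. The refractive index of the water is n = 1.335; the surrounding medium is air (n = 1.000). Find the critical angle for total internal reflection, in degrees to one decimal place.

48.5°

sin θ_c = n_air / n = 1.000 / 1.335 = 0.7491.
θ_c = arcsin(0.7491) = 48.51°.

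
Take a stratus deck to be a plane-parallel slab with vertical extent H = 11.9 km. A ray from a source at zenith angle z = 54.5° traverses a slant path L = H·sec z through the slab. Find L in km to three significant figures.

20.5 km

sec z = 1/cos 54.5° = 1.7221.
L = 11.9 × 1.7221 = 20.492 km.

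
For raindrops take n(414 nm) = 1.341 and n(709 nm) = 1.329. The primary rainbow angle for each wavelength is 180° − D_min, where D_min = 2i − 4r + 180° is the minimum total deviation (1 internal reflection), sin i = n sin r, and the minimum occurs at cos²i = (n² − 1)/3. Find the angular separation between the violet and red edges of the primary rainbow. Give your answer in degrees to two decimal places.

1.73°

At 414 nm (n = 1.341): cos²i = 0.26609 → i = 58.946°, r = 39.705°, D_min = 139.071°, rainbow angle = 40.929°.
At 709 nm (n = 1.329): cos²i = 0.25541 → i = 59.643°, r = 40.487°, D_min = 137.337°, rainbow angle = 42.663°.
Angular width = |40.929° − 42.663°| = 1.735°.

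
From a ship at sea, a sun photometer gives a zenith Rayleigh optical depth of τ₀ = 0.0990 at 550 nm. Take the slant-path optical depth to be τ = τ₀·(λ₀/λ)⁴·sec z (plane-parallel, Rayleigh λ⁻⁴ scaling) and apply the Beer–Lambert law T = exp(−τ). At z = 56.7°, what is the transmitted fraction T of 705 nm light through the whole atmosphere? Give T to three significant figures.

0.935

sec 56.7° = 1.8214.
τ = 0.0990 × (550/705)⁴ × 1.8214 = 0.0990 × 0.3704 × 1.8214 = 0.0668.
T = exp(−0.0668) = 0.9354.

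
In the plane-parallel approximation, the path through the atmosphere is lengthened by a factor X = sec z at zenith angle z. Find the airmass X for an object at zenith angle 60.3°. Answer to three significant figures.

X = sec z = 1/cos 60.3° = 1/0.4955 = 2.0183.

2.02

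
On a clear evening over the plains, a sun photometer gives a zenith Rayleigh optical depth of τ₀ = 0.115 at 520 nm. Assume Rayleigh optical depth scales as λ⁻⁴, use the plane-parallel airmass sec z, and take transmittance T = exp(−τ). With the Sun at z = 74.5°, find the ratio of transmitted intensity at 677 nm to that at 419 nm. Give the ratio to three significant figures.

Airmass: sec 74.5° = 3.7420.
τ(677 nm) = 0.115 × (520/677)⁴ × 3.7420 = 0.115 × 0.3481 × 3.7420 = 0.1498.
τ(419 nm) = 0.115 × (520/419)⁴ × 3.7420 = 0.115 × 2.3722 × 3.7420 = 1.0208.
T(677)/T(419) = exp(τ_B − τ_A) = exp(0.8711) = 2.3894.

2.39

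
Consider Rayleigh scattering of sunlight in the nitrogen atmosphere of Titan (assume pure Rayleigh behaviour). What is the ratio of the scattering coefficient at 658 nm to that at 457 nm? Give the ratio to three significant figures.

Rayleigh scattering ∝ λ⁻⁴, so the ratio of coefficients is the inverse fourth power of the wavelength ratio.
σ(658)/σ(457) = (457/658)⁴ = (0.6945)⁴ = 0.2327.

0.233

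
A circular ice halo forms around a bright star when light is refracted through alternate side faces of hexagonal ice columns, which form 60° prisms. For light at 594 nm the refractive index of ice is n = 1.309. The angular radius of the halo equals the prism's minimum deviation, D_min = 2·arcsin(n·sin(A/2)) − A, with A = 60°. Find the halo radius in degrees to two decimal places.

n·sin(A/2) = 1.309 × sin 30° = 1.309 × 0.5000 = 0.6545.
D_min = 2·arcsin(0.6545) − 60° = 2 × 40.882° − 60° = 21.763°.

21.76°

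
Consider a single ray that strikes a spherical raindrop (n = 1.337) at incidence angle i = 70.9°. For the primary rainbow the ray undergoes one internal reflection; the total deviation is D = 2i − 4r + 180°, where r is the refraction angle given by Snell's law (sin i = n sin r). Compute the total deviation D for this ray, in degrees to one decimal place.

sin r = sin 70.9° / 1.337 = 0.9449/1.337 = 0.7068; r = 44.97°.
D = 2·70.9° − 4·44.97° + 180° = 141.80° − 179.89° + 180° = 141.91°.

141.9°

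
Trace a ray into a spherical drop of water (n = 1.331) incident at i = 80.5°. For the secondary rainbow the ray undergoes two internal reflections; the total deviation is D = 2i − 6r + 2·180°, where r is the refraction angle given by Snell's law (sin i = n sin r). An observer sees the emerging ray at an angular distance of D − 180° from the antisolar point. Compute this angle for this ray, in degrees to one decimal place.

sin r = sin 80.5° / 1.331 = 0.9863/1.331 = 0.7410; r = 47.82°.
D = 2·80.5° − 6·47.82° + 2·180° = 161.00° − 286.91° + 360° = 234.09°.
Angle from antisolar point = D − 180° = 54.09°.

54.1°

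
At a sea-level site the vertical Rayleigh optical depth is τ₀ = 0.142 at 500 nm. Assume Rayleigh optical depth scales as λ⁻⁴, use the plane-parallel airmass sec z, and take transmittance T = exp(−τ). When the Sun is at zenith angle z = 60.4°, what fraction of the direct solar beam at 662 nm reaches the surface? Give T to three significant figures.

0.911

sec 60.4° = 2.0245.
τ = 0.142 × (500/662)⁴ × 2.0245 = 0.142 × 0.3254 × 2.0245 = 0.0936.
T = exp(−0.0936) = 0.9107.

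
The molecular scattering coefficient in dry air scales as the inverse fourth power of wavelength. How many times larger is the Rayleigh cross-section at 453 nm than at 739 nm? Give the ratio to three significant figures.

Rayleigh scattering ∝ λ⁻⁴, so the ratio of coefficients is the inverse fourth power of the wavelength ratio.
σ(453)/σ(739) = (739/453)⁴ = (1.6313)⁴ = 7.082.

7.08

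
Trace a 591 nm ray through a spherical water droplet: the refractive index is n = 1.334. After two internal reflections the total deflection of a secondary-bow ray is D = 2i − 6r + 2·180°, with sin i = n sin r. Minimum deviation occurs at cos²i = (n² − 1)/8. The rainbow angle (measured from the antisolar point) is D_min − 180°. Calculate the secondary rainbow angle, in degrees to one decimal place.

cos²i = (1.77956 − 1)/8 = 0.09744; i = arccos(0.31216) = 71.810°.
sin r = sin 71.810°/1.334 = 0.71217; r = 45.411°.
D_min = 2·71.810° − 6·45.411° + 360° = 231.153°.
Rainbow angle = D_min − 180° = 51.153°.

51.2°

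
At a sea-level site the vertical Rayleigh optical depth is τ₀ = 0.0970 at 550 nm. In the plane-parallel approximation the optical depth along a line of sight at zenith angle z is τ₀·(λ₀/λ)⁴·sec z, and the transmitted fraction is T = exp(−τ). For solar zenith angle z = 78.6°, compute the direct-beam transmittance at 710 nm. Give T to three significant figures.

sec 78.6° = 5.0593.
τ = 0.0970 × (550/710)⁴ × 5.0593 = 0.0970 × 0.3601 × 5.0593 = 0.1767.
T = exp(−0.1767) = 0.8380.

0.838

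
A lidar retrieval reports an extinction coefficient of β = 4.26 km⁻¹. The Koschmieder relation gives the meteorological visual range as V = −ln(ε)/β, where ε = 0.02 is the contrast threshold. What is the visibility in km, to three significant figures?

V = −ln(0.02) / 4.26 = 3.912 / 4.26 = 0.9183 km.

0.918 km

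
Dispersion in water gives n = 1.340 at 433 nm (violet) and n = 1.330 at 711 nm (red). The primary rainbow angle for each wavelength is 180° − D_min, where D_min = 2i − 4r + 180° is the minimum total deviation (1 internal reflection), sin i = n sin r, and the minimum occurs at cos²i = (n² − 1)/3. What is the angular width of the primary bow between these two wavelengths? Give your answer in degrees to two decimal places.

At 433 nm (n = 1.340): cos²i = 0.26520 → i = 59.004°, r = 39.770°, D_min = 138.929°, rainbow angle = 41.071°.
At 711 nm (n = 1.330): cos²i = 0.25630 → i = 59.585°, r = 40.422°, D_min = 137.484°, rainbow angle = 42.516°.
Angular width = |41.071° − 42.516°| = 1.445°.

1.45°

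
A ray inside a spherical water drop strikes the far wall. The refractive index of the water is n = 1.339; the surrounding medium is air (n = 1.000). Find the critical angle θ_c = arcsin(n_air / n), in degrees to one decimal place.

48.3°

sin θ_c = n_air / n = 1.000 / 1.339 = 0.7468.
θ_c = arcsin(0.7468) = 48.32°.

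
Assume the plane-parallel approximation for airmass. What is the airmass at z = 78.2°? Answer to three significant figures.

4.89

X = sec z = 1/cos 78.2° = 1/0.2045 = 4.8901.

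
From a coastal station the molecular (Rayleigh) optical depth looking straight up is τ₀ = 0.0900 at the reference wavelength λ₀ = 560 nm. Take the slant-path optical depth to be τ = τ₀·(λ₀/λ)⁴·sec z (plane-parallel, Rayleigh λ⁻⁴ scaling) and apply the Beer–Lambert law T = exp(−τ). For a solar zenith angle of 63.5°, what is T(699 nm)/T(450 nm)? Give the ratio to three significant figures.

1.49

Airmass: sec 63.5° = 2.2412.
τ(699 nm) = 0.0900 × (560/699)⁴ × 2.2412 = 0.0900 × 0.4119 × 2.2412 = 0.0831.
τ(450 nm) = 0.0900 × (560/450)⁴ × 2.2412 = 0.0900 × 2.3983 × 2.2412 = 0.4837.
T(699)/T(450) = exp(τ_B − τ_A) = exp(0.4007) = 1.4928.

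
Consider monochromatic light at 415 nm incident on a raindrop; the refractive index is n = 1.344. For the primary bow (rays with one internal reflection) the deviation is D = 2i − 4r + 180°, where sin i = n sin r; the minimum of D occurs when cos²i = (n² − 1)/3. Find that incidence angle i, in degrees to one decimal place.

58.8°

cos²i = (1.344² − 1)/3 = (1.80634 − 1)/3 = 0.26878.
cos i = 0.51844, so i = 58.772°.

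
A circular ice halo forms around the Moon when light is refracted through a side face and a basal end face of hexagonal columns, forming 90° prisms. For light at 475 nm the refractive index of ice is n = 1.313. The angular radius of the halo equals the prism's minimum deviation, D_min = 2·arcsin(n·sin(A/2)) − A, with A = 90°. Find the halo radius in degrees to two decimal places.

46.38°

n·sin(A/2) = 1.313 × sin 45° = 1.313 × 0.7071 = 0.9284.
D_min = 2·arcsin(0.9284) − 90° = 2 × 68.192° − 90° = 46.383°.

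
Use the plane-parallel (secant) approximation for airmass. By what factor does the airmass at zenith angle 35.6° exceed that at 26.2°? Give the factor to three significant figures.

1.10

X(35.6°)/X(26.2°) = sec 35.6° / sec 26.2° = cos 26.2° / cos 35.6° = 0.8973/0.8131 = 1.1035.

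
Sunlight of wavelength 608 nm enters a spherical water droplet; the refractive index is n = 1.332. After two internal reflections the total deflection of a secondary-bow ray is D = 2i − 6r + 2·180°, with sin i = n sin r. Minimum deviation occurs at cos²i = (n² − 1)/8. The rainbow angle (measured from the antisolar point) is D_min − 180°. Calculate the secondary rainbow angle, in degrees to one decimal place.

cos²i = (1.77422 − 1)/8 = 0.09678; i = arccos(0.31109) = 71.875°.
sin r = sin 71.875°/1.332 = 0.71350; r = 45.520°.
D_min = 2·71.875° − 6·45.520° + 360° = 230.628°.
Rainbow angle = D_min − 180° = 50.628°.

50.6°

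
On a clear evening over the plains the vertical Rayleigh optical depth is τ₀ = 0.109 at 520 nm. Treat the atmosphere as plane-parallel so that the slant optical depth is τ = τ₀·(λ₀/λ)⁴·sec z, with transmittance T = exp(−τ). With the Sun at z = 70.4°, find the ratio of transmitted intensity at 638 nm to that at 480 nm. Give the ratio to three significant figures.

1.36

Airmass: sec 70.4° = 2.9811.
τ(638 nm) = 0.109 × (520/638)⁴ × 2.9811 = 0.109 × 0.4413 × 2.9811 = 0.1434.
τ(480 nm) = 0.109 × (520/480)⁴ × 2.9811 = 0.109 × 1.3774 × 2.9811 = 0.4476.
T(638)/T(480) = exp(τ_B − τ_A) = exp(0.3042) = 1.3555.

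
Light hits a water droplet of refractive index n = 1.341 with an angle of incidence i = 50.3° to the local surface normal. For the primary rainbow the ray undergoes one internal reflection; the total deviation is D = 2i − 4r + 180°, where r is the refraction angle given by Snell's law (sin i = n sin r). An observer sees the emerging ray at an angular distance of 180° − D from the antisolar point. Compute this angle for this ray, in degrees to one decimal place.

39.4°

sin r = sin 50.3° / 1.341 = 0.7694/1.341 = 0.5738; r = 35.01°.
D = 2·50.3° − 4·35.01° + 180° = 100.60° − 140.05° + 180° = 140.55°.
Angle from antisolar point = 180° − D = 39.45°.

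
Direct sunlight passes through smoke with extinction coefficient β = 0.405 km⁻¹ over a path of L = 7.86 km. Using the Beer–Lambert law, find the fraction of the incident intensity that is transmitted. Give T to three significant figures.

0.0414

τ = β·L = 0.405 × 7.86 = 3.1833.
T = exp(−3.1833) = 0.0414.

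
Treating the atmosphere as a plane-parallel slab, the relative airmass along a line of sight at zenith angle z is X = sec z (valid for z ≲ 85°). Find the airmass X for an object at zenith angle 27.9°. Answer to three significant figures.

1.13

X = sec z = 1/cos 27.9° = 1/0.8838 = 1.1315.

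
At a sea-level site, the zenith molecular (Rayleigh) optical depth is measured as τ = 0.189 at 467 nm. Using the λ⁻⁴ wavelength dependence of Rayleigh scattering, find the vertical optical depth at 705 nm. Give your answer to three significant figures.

τ(705 nm) = τ(467 nm) × (467/705)⁴ = 0.189 × (0.6624)⁴ = 0.189 × 0.1925 = 0.0364.

0.0364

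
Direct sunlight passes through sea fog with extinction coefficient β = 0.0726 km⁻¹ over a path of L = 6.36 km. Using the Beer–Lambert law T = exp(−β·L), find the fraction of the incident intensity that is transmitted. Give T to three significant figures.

0.630

τ = β·L = 0.0726 × 6.36 = 0.4617.
T = exp(−0.4617) = 0.6302.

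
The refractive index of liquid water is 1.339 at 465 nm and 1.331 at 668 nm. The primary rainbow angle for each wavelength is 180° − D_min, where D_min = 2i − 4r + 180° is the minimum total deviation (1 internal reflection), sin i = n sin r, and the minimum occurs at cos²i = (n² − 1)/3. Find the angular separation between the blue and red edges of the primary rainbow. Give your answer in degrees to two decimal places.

At 465 nm (n = 1.339): cos²i = 0.26431 → i = 59.062°, r = 39.834°, D_min = 138.786°, rainbow angle = 41.214°.
At 668 nm (n = 1.331): cos²i = 0.25719 → i = 59.527°, r = 40.356°, D_min = 137.630°, rainbow angle = 42.370°.
Angular width = |41.214° − 42.370°| = 1.156°.

1.16°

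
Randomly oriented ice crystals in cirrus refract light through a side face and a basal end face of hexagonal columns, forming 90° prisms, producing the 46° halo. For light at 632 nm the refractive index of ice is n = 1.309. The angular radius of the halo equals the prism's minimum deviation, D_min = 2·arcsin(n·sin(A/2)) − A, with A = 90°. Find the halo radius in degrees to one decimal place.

45.5°

n·sin(A/2) = 1.309 × sin 45° = 1.309 × 0.7071 = 0.9256.
D_min = 2·arcsin(0.9256) − 90° = 2 × 67.759° − 90° = 45.519°.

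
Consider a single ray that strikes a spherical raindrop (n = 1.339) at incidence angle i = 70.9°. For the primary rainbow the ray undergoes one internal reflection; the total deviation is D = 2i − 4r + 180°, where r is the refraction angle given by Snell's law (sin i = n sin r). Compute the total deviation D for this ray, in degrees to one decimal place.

sin r = sin 70.9° / 1.339 = 0.9449/1.339 = 0.7057; r = 44.89°.
D = 2·70.9° − 4·44.89° + 180° = 141.80° − 179.55° + 180° = 142.25°.

142.3°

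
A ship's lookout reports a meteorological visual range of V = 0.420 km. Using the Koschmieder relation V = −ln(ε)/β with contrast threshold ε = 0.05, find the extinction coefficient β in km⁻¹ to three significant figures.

7.13 km⁻¹

β = −ln(0.05) / V = 2.996 / 0.420 = 7.1327 km⁻¹.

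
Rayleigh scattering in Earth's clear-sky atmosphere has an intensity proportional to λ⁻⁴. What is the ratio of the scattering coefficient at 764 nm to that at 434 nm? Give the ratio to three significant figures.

Rayleigh scattering ∝ λ⁻⁴, so the ratio of coefficients is the inverse fourth power of the wavelength ratio.
σ(764)/σ(434) = (434/764)⁴ = (0.5681)⁴ = 0.1041.

0.104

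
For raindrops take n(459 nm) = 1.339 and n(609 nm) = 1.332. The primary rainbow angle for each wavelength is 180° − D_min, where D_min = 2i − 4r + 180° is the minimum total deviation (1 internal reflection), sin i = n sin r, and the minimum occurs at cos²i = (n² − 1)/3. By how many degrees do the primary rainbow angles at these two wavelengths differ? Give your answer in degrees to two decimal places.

1.01°

At 459 nm (n = 1.339): cos²i = 0.26431 → i = 59.062°, r = 39.834°, D_min = 138.786°, rainbow angle = 41.214°.
At 609 nm (n = 1.332): cos²i = 0.25807 → i = 59.469°, r = 40.290°, D_min = 137.776°, rainbow angle = 42.224°.
Angular width = |41.214° − 42.224°| = 1.010°.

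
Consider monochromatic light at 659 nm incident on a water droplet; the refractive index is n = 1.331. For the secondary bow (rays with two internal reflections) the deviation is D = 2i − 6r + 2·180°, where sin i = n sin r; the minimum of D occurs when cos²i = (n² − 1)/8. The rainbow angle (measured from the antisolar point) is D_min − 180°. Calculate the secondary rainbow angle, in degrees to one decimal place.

50.4°

cos²i = (1.77156 − 1)/8 = 0.09645; i = arccos(0.31056) = 71.907°.
sin r = sin 71.907°/1.331 = 0.71417; r = 45.575°.
D_min = 2·71.907° − 6·45.575° + 360° = 230.365°.
Rainbow angle = D_min − 180° = 50.365°.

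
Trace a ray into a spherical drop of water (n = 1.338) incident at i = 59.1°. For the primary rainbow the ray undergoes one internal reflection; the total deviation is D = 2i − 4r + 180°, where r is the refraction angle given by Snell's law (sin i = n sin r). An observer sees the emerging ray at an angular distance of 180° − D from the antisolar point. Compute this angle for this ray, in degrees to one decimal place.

41.4°

sin r = sin 59.1° / 1.338 = 0.8581/1.338 = 0.6413; r = 39.89°.
D = 2·59.1° − 4·39.89° + 180° = 118.20° − 159.56° + 180° = 138.64°.
Angle from antisolar point = 180° − D = 41.36°.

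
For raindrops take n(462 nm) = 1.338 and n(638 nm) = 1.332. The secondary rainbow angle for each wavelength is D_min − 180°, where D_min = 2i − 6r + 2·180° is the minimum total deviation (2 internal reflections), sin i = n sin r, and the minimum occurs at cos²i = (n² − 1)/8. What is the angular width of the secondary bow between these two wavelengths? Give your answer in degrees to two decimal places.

1.56°

At 462 nm (n = 1.338): cos²i = 0.09878 → i = 71.682°, r = 45.195°, D_min = 232.193°, rainbow angle = 52.193°.
At 638 nm (n = 1.332): cos²i = 0.09678 → i = 71.875°, r = 45.520°, D_min = 230.628°, rainbow angle = 50.628°.
Angular width = |52.193° − 50.628°| = 1.564°.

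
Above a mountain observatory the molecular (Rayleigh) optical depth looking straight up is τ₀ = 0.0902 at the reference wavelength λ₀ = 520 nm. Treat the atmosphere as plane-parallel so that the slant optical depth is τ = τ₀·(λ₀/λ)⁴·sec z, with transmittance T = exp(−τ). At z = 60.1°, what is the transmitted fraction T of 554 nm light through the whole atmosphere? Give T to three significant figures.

sec 60.1° = 2.0061.
τ = 0.0902 × (520/554)⁴ × 2.0061 = 0.0902 × 0.7762 × 2.0061 = 0.1405.
T = exp(−0.1405) = 0.8690.

0.869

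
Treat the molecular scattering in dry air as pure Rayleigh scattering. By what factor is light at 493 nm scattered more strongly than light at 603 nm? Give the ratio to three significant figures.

Rayleigh scattering ∝ λ⁻⁴, so the ratio of coefficients is the inverse fourth power of the wavelength ratio.
σ(493)/σ(603) = (603/493)⁴ = (1.2231)⁴ = 2.238.

2.24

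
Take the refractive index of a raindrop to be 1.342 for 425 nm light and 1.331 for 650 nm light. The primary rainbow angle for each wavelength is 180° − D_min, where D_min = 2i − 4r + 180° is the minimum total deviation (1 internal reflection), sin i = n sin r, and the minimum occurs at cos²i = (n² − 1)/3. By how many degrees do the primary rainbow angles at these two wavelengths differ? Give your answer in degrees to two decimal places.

At 425 nm (n = 1.342): cos²i = 0.26699 → i = 58.888°, r = 39.641°, D_min = 139.213°, rainbow angle = 40.787°.
At 650 nm (n = 1.331): cos²i = 0.25719 → i = 59.527°, r = 40.356°, D_min = 137.630°, rainbow angle = 42.370°.
Angular width = |40.787° − 42.370°| = 1.583°.

1.58°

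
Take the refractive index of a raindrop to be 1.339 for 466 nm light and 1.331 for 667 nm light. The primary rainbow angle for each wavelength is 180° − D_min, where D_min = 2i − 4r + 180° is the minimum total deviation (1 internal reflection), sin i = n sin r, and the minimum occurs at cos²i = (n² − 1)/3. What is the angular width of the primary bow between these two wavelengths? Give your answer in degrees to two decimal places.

At 466 nm (n = 1.339): cos²i = 0.26431 → i = 59.062°, r = 39.834°, D_min = 138.786°, rainbow angle = 41.214°.
At 667 nm (n = 1.331): cos²i = 0.25719 → i = 59.527°, r = 40.356°, D_min = 137.630°, rainbow angle = 42.370°.
Angular width = |41.214° − 42.370°| = 1.156°.

1.16°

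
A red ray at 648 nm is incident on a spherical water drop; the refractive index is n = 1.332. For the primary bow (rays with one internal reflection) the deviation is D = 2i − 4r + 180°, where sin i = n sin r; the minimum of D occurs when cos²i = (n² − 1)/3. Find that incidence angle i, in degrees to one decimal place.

cos²i = (1.332² − 1)/3 = (1.77422 − 1)/3 = 0.25807.
cos i = 0.50801, so i = 59.469°.

59.5°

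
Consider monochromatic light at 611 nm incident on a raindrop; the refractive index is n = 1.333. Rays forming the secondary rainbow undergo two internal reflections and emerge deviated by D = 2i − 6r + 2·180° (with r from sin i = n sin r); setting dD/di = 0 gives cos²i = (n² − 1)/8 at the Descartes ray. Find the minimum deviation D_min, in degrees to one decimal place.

230.9°

cos²i = (1.77689 − 1)/8 = 0.09711; i = arccos(0.31163) = 71.843°.
sin r = sin 71.843°/1.333 = 0.71283; r = 45.466°.
D_min = 2·71.843° − 6·45.466° + 360° = 230.891°.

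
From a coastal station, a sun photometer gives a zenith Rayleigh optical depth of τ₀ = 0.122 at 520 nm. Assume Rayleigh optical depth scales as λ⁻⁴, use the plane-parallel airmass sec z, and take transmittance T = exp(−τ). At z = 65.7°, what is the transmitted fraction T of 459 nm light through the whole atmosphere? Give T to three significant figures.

sec 65.7° = 2.4300.
τ = 0.122 × (520/459)⁴ × 2.4300 = 0.122 × 1.6473 × 2.4300 = 0.4884.
T = exp(−0.4884) = 0.6136.

0.614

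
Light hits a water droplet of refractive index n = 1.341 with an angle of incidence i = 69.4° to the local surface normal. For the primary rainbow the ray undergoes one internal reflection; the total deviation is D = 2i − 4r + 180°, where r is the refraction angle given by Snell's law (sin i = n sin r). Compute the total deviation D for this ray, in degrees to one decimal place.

sin r = sin 69.4° / 1.341 = 0.9361/1.341 = 0.6980; r = 44.27°.
D = 2·69.4° − 4·44.27° + 180° = 138.80° − 177.08° + 180° = 141.72°.

141.7°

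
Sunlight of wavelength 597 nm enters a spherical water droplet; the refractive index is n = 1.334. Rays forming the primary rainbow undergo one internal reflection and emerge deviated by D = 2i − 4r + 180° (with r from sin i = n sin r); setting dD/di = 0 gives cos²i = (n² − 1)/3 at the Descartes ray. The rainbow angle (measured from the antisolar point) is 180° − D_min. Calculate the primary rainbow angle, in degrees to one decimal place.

cos²i = (1.77956 − 1)/3 = 0.25985; i = arccos(0.50976) = 59.352°.
sin r = sin 59.352°/1.334 = 0.64492; r = 40.159°.
D_min = 2·59.352° − 4·40.159° + 180° = 138.067°.
Rainbow angle = 180° − D_min = 41.933°.

41.9°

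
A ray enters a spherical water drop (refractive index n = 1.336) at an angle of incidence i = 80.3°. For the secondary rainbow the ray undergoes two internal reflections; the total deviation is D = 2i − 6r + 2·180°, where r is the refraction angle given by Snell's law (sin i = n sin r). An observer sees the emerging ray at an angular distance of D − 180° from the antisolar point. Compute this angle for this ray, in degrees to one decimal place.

55.3°

sin r = sin 80.3° / 1.336 = 0.9857/1.336 = 0.7378; r = 47.54°.
D = 2·80.3° − 6·47.54° + 2·180° = 160.60° − 285.27° + 360° = 235.33°.
Angle from antisolar point = D − 180° = 55.33°.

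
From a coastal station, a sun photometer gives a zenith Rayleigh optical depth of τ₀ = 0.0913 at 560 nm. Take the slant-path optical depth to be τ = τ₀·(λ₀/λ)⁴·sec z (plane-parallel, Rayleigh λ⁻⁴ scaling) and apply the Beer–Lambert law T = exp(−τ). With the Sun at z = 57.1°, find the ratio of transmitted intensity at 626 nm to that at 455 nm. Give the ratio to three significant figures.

1.32

Airmass: sec 57.1° = 1.8410.
τ(626 nm) = 0.0913 × (560/626)⁴ × 1.8410 = 0.0913 × 0.6404 × 1.8410 = 0.1076.
τ(455 nm) = 0.0913 × (560/455)⁴ × 1.8410 = 0.0913 × 2.2946 × 1.8410 = 0.3857.
T(626)/T(455) = exp(τ_B − τ_A) = exp(0.2780) = 1.3205.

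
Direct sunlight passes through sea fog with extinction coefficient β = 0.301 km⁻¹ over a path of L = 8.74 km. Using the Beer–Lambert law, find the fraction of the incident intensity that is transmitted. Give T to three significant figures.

τ = β·L = 0.301 × 8.74 = 2.6307.
T = exp(−2.6307) = 0.0720.

0.0720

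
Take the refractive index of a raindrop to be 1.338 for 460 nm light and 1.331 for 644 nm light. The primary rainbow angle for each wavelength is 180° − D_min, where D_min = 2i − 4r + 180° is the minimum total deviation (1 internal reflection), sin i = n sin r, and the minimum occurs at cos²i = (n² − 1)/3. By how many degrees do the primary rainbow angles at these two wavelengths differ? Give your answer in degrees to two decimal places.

1.01°

At 460 nm (n = 1.338): cos²i = 0.26341 → i = 59.120°, r = 39.899°, D_min = 138.643°, rainbow angle = 41.357°.
At 644 nm (n = 1.331): cos²i = 0.25719 → i = 59.527°, r = 40.356°, D_min = 137.630°, rainbow angle = 42.370°.
Angular width = |41.357° − 42.370°| = 1.013°.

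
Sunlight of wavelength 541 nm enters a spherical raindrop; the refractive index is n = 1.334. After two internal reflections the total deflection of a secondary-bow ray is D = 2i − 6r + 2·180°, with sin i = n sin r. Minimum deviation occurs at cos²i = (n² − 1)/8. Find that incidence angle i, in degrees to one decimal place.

cos²i = (1.334² − 1)/8 = (1.77956 − 1)/8 = 0.09744.
cos i = 0.31216, so i = 71.810°.

71.8°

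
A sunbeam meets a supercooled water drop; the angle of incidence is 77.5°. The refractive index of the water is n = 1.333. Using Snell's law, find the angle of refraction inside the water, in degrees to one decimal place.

Snell: sin θ_r = sin θ_i / n = sin 77.5° / 1.333 = 0.9763 / 1.333 = 0.7324.
θ_r = arcsin(0.7324) = 47.09°.

47.1°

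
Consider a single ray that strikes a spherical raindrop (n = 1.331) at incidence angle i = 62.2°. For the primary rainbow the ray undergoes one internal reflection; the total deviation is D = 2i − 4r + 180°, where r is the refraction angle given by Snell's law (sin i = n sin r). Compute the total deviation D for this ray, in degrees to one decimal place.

sin r = sin 62.2° / 1.331 = 0.8846/1.331 = 0.6646; r = 41.65°.
D = 2·62.2° − 4·41.65° + 180° = 124.40° − 166.61° + 180° = 137.79°.

137.8°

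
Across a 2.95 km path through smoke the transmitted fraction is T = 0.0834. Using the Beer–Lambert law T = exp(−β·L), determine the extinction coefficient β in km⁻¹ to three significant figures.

Beer–Lambert: T = exp(−βL) ⇒ β = −ln(T)/L = −ln(0.0834)/2.95 = 2.4841/2.95 = 0.8421 km⁻¹.

0.842 km⁻¹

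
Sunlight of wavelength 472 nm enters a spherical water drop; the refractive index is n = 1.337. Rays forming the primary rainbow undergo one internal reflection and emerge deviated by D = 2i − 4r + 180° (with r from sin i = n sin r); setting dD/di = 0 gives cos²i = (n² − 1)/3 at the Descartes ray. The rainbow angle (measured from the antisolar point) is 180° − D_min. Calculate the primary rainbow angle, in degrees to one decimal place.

cos²i = (1.78757 − 1)/3 = 0.26252; i = arccos(0.51237) = 59.178°.
sin r = sin 59.178°/1.337 = 0.64231; r = 39.964°.
D_min = 2·59.178° − 4·39.964° + 180° = 138.500°.
Rainbow angle = 180° − D_min = 41.500°.

41.5°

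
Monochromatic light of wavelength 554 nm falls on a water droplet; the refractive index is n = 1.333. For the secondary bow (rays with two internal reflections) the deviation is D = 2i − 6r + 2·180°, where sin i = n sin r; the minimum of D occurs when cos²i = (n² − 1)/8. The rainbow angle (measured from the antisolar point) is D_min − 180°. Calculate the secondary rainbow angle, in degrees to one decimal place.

cos²i = (1.77689 − 1)/8 = 0.09711; i = arccos(0.31163) = 71.843°.
sin r = sin 71.843°/1.333 = 0.71283; r = 45.466°.
D_min = 2·71.843° − 6·45.466° + 360° = 230.891°.
Rainbow angle = D_min − 180° = 50.891°.

50.9°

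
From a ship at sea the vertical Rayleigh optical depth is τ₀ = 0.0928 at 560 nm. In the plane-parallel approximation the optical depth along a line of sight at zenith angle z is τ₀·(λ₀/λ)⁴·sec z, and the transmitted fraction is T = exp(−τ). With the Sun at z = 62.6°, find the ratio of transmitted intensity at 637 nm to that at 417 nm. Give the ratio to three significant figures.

1.71

Airmass: sec 62.6° = 2.1730.
τ(637 nm) = 0.0928 × (560/637)⁴ × 2.1730 = 0.0928 × 0.5973 × 2.1730 = 0.1204.
τ(417 nm) = 0.0928 × (560/417)⁴ × 2.1730 = 0.0928 × 3.2524 × 2.1730 = 0.6559.
T(637)/T(417) = exp(τ_B − τ_A) = exp(0.5354) = 1.7081.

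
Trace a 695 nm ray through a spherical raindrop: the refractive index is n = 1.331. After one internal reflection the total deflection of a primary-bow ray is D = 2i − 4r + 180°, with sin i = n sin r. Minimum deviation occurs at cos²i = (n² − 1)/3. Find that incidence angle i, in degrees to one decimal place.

59.5°

cos²i = (1.331² − 1)/3 = (1.77156 − 1)/3 = 0.25719.
cos i = 0.50714, so i = 59.527°.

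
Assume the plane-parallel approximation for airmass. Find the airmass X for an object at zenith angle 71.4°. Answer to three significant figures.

X = sec z = 1/cos 71.4° = 1/0.3190 = 3.1352.

3.14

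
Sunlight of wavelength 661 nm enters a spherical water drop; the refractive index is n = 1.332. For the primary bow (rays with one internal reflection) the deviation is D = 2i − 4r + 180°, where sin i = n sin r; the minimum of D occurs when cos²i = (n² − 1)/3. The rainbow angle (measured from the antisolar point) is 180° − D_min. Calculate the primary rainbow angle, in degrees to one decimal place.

42.2°

cos²i = (1.77422 − 1)/3 = 0.25807; i = arccos(0.50801) = 59.469°.
sin r = sin 59.469°/1.332 = 0.64666; r = 40.290°.
D_min = 2·59.469° − 4·40.290° + 180° = 137.776°.
Rainbow angle = 180° − D_min = 42.224°.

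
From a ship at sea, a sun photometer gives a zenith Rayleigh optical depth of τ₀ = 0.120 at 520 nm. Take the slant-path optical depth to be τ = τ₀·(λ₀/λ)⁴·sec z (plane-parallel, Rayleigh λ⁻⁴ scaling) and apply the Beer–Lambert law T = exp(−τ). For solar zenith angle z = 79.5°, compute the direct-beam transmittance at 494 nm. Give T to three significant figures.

sec 79.5° = 5.4874.
τ = 0.120 × (520/494)⁴ × 5.4874 = 0.120 × 1.2277 × 5.4874 = 0.8085.
T = exp(−0.8085) = 0.4455.

0.446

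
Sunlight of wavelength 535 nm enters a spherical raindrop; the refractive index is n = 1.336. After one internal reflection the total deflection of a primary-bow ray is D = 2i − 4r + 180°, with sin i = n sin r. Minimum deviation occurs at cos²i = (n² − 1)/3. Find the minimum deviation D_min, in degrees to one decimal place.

cos²i = (1.78490 − 1)/3 = 0.26163; i = arccos(0.51150) = 59.236°.
sin r = sin 59.236°/1.336 = 0.64318; r = 40.029°.
D_min = 2·59.236° − 4·40.029° + 180° = 138.356°.

138.4°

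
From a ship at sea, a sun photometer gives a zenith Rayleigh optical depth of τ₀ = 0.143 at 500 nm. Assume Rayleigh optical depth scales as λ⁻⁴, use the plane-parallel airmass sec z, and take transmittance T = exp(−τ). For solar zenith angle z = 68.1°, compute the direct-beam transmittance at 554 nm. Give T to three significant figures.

0.775

sec 68.1° = 2.6811.
τ = 0.143 × (500/554)⁴ × 2.6811 = 0.143 × 0.6635 × 2.6811 = 0.2544.
T = exp(−0.2544) = 0.7754.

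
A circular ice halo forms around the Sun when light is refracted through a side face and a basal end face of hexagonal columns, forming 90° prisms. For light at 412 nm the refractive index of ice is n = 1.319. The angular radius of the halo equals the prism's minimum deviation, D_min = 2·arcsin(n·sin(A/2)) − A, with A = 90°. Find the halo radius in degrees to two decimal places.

n·sin(A/2) = 1.319 × sin 45° = 1.319 × 0.7071 = 0.9327.
D_min = 2·arcsin(0.9327) − 90° = 2 × 68.856° − 90° = 47.711°.

47.71°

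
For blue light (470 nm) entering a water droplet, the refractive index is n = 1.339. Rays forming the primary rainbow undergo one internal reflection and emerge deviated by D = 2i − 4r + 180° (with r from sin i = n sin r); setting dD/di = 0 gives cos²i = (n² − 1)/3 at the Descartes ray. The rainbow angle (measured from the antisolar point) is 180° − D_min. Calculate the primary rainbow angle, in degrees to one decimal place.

cos²i = (1.79292 − 1)/3 = 0.26431; i = arccos(0.51411) = 59.062°.
sin r = sin 59.062°/1.339 = 0.64057; r = 39.834°.
D_min = 2·59.062° − 4·39.834° + 180° = 138.786°.
Rainbow angle = 180° − D_min = 41.214°.

41.2°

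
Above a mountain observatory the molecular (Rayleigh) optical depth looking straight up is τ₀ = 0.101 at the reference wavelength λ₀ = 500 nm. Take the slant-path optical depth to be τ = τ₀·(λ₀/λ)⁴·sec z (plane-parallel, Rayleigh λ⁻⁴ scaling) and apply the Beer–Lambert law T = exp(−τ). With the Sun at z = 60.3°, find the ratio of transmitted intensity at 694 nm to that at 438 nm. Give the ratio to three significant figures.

1.34

Airmass: sec 60.3° = 2.0183.
τ(694 nm) = 0.101 × (500/694)⁴ × 2.0183 = 0.101 × 0.2694 × 2.0183 = 0.0549.
τ(438 nm) = 0.101 × (500/438)⁴ × 2.0183 = 0.101 × 1.6982 × 2.0183 = 0.3462.
T(694)/T(438) = exp(τ_B − τ_A) = exp(0.2913) = 1.3381.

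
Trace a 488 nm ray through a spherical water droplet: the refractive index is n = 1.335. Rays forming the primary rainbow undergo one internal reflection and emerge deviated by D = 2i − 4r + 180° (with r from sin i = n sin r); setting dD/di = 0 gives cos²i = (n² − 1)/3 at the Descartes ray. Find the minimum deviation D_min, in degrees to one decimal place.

138.2°

cos²i = (1.78222 − 1)/3 = 0.26074; i = arccos(0.51063) = 59.294°.
sin r = sin 59.294°/1.335 = 0.64405; r = 40.094°.
D_min = 2·59.294° − 4·40.094° + 180° = 138.212°.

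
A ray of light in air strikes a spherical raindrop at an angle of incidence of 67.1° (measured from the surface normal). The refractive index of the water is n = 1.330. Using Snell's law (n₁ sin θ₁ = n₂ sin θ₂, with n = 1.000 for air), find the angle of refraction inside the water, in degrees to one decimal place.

43.8°

Snell: sin θ_r = sin θ_i / n = sin 67.1° / 1.330 = 0.9212 / 1.330 = 0.6926.
θ_r = arcsin(0.6926) = 43.84°.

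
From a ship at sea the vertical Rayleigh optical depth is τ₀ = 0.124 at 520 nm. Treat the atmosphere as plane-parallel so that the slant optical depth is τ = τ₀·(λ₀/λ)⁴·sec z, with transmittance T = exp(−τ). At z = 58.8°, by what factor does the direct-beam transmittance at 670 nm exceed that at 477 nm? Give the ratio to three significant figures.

Airmass: sec 58.8° = 1.9304.
τ(670 nm) = 0.124 × (520/670)⁴ × 1.9304 = 0.124 × 0.3628 × 1.9304 = 0.0869.
τ(477 nm) = 0.124 × (520/477)⁴ × 1.9304 = 0.124 × 1.4123 × 1.9304 = 0.3381.
T(670)/T(477) = exp(τ_B − τ_A) = exp(0.2512) = 1.2856.

1.29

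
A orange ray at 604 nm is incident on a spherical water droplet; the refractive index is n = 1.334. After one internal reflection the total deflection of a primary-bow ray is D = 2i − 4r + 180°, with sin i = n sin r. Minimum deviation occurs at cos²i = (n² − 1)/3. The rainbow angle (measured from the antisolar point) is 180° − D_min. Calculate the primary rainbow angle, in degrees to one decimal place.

cos²i = (1.77956 − 1)/3 = 0.25985; i = arccos(0.50976) = 59.352°.
sin r = sin 59.352°/1.334 = 0.64492; r = 40.159°.
D_min = 2·59.352° − 4·40.159° + 180° = 138.067°.
Rainbow angle = 180° − D_min = 41.933°.

41.9°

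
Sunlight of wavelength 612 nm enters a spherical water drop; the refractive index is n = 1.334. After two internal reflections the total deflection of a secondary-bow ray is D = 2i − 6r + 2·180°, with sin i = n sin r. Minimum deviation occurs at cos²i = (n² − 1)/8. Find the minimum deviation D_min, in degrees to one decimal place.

cos²i = (1.77956 − 1)/8 = 0.09744; i = arccos(0.31216) = 71.810°.
sin r = sin 71.810°/1.334 = 0.71217; r = 45.411°.
D_min = 2·71.810° − 6·45.411° + 360° = 231.153°.

231.2°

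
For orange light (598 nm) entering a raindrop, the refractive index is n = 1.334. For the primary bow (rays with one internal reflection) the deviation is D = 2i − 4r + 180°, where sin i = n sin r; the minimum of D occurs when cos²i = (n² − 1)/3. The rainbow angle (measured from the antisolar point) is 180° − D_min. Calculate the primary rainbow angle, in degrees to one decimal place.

41.9°

cos²i = (1.77956 − 1)/3 = 0.25985; i = arccos(0.50976) = 59.352°.
sin r = sin 59.352°/1.334 = 0.64492; r = 40.159°.
D_min = 2·59.352° − 4·40.159° + 180° = 138.067°.
Rainbow angle = 180° − D_min = 41.933°.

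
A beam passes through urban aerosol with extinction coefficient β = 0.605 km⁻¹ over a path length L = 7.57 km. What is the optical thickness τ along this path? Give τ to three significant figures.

τ = β·L = 0.605 × 7.57 = 4.5799.

4.58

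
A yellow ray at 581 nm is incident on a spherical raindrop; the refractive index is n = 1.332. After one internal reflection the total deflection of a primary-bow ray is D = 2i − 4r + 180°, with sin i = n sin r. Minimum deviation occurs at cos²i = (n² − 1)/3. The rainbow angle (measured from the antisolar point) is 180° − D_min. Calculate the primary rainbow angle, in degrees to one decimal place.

cos²i = (1.77422 − 1)/3 = 0.25807; i = arccos(0.50801) = 59.469°.
sin r = sin 59.469°/1.332 = 0.64666; r = 40.290°.
D_min = 2·59.469° − 4·40.290° + 180° = 137.776°.
Rainbow angle = 180° − D_min = 42.224°.

42.2°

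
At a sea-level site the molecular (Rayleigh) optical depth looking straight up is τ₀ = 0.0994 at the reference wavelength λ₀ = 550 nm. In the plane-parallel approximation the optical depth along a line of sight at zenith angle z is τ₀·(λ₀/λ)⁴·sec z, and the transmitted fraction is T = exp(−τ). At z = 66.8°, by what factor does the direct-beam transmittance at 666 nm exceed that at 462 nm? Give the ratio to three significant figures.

Airmass: sec 66.8° = 2.5384.
τ(666 nm) = 0.0994 × (550/666)⁴ × 2.5384 = 0.0994 × 0.4651 × 2.5384 = 0.1174.
τ(462 nm) = 0.0994 × (550/462)⁴ × 2.5384 = 0.0994 × 2.0086 × 2.5384 = 0.5068.
T(666)/T(462) = exp(τ_B − τ_A) = exp(0.3894) = 1.4762.

1.48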